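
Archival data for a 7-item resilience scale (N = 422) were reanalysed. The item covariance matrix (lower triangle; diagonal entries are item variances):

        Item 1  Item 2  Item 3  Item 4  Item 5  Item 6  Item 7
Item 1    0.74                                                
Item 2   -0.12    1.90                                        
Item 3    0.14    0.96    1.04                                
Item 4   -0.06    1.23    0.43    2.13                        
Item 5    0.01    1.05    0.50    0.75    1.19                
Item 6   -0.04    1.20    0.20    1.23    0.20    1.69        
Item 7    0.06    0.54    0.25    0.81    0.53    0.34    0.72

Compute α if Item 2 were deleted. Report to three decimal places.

α = 0.705

Remaining items: Item 1, Item 3, Item 4, Item 5, Item 6, Item 7 (k = 6).
Σσᵢ² = 0.74 + 1.04 + 2.13 + 1.19 + 1.69 + 0.72 = 7.51
σ²_T = 7.51 + 2 × 5.35 = 18.21
α (item deleted) = (6/5)·(1 − 7.51/18.21) = 0.705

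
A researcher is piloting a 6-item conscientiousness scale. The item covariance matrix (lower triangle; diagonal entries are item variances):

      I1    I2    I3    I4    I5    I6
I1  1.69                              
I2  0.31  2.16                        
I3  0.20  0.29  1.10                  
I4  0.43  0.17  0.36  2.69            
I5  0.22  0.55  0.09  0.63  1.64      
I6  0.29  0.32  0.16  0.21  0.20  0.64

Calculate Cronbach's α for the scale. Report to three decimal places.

sum of item variances = 1.69 + 2.16 + 1.10 + 2.69 + 1.64 + 0.64 = 9.92
Sum of the distinct covariances = 4.43
total variance = 9.92 + 2 × 4.43 = 18.78
α = (k/(k−1))·(1 − sum of item variances/total variance) = (6/5)·(1 − 9.92/18.78) = 0.566

α = 0.566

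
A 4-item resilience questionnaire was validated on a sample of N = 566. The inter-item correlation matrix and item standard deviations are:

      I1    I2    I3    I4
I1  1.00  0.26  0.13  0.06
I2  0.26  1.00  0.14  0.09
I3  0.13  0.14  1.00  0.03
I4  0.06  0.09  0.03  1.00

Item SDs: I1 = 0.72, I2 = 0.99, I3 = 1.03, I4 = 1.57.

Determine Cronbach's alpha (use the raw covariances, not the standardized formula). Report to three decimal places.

Cronbach's alpha = 0.284

Σσ²ᵢ = 0.72² + 0.99² + 1.03² + 1.57² = 5.0243
Covariances σ_ij = r_ij · s_i · s_j:
  σ(I1,I2) = 0.26 × 0.72 × 0.99 = 0.1853
  σ(I1,I3) = 0.13 × 0.72 × 1.03 = 0.0964
  σ(I1,I4) = 0.06 × 0.72 × 1.57 = 0.0678
  σ(I2,I3) = 0.14 × 0.99 × 1.03 = 0.1428
  σ(I2,I4) = 0.09 × 0.99 × 1.57 = 0.1399
  σ(I3,I4) = 0.03 × 1.03 × 1.57 = 0.0485
σ²_T = Σσ²ᵢ + 2·Σσ_ij = 5.0243 + 2 × 0.6807 = 6.3857
α = (4/3)·(1 − 5.0243/6.3857) = 0.284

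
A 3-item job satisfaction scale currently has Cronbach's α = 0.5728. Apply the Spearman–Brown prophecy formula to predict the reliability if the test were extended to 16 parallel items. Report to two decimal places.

predicted reliability = 0.88

Length factor m = 16/3 = 5.3333
α' = m·α / (1 + (m−1)·α)
   = 16/3 × 0.5728 / (1 + (16/3 − 1) × 0.5728)
   = 3.0549 / 3.4821 = 0.88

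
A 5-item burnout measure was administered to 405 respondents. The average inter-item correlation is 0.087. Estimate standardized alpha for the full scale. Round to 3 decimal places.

standardized alpha = 0.323

Standardized α = k·r̄ / (1 + (k−1)·r̄) = 5 × 0.087 / (1 + 4 × 0.087)
  = 0.4350 / 1.3480 = 0.323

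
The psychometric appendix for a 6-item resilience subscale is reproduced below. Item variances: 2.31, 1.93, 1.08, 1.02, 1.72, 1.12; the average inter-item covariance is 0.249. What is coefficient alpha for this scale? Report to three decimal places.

Σσ²ᵢ = 2.31 + 1.93 + 1.08 + 1.02 + 1.72 + 1.12 = 9.18
Sum of the 15 distinct covariances = 15 × 0.249 = 3.735
total variance = Σσ²ᵢ + 2·Σcov = 9.18 + 2 × 3.735 = 16.650
α = (6/5)·(1 − 9.18/16.650) = 0.538

coefficient alpha = 0.538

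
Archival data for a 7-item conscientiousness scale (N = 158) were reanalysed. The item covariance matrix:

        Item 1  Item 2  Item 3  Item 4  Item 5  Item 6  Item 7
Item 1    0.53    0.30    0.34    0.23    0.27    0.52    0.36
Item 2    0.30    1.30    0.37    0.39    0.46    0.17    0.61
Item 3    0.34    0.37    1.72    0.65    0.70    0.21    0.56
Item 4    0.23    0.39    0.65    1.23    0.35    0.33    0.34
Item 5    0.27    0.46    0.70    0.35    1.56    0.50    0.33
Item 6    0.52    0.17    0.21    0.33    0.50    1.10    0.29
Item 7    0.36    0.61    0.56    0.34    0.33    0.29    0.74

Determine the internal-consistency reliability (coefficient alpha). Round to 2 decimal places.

Σσ²ᵢ = 0.53 + 1.30 + 1.72 + 1.23 + 1.56 + 1.10 + 0.74 = 8.18
Σ_{i<j} σ_ij = 8.28
Var(T) = 8.18 + 2 × 8.28 = 24.74
α = (k/(k−1))·(1 − Σσ²ᵢ/Var(T)) = (7/6)·(1 − 8.18/24.74) = 0.78

α = 0.78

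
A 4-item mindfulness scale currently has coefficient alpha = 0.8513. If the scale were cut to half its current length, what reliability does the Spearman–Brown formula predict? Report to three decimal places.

predicted reliability = 0.741

Length factor m = 1/2
α' = m·α / (1 − (1−m)·α)
   = 1/2 × 0.8513 / (1 − (1 − 1/2) × 0.8513)
   = 0.4256 / 0.5744 = 0.741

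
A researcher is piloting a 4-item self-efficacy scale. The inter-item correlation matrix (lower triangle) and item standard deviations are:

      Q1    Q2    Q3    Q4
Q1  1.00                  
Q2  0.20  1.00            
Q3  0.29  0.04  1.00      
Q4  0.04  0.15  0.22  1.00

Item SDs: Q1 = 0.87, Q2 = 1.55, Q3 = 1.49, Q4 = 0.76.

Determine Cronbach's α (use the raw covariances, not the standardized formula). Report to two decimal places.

Σσ²ᵢ = 0.87² + 1.55² + 1.49² + 0.76² = 5.9571
Covariances σ_ij = r_ij · s_i · s_j:
  σ(Q1,Q2) = 0.20 × 0.87 × 1.55 = 0.2697
  σ(Q1,Q3) = 0.29 × 0.87 × 1.49 = 0.3759
  σ(Q1,Q4) = 0.04 × 0.87 × 0.76 = 0.0264
  σ(Q2,Q3) = 0.04 × 1.55 × 1.49 = 0.0924
  σ(Q2,Q4) = 0.15 × 1.55 × 0.76 = 0.1767
  σ(Q3,Q4) = 0.22 × 1.49 × 0.76 = 0.2491
σ²_T = Σσ²ᵢ + 2·Σσ_ij = 5.9571 + 2 × 1.1902 = 8.3375
α = (4/3)·(1 − 5.9571/8.3375) = 0.38

α = 0.38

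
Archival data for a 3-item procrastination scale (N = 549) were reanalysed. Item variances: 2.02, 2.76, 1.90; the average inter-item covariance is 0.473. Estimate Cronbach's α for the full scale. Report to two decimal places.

Σσᵢ² = 2.02 + 2.76 + 1.90 = 6.68
Sum of the 3 distinct covariances = 3 × 0.473 = 1.419
Var(T) = Σσᵢ² + 2·Σcov = 6.68 + 2 × 1.419 = 9.518
α = (3/2)·(1 − 6.68/9.518) = 0.45

α = 0.45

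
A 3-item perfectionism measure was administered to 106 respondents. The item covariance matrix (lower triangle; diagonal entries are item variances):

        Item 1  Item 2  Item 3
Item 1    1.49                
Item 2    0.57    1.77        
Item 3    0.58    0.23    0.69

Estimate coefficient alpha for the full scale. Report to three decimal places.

coefficient alpha = 0.617

ΣVar(i) = 1.49 + 1.77 + 0.69 = 3.95
Sum of the distinct covariances = 1.38
Var(T) = 3.95 + 2 × 1.38 = 6.71
α = (k/(k−1))·(1 − ΣVar(i)/Var(T)) = (3/2)·(1 − 3.95/6.71) = 0.617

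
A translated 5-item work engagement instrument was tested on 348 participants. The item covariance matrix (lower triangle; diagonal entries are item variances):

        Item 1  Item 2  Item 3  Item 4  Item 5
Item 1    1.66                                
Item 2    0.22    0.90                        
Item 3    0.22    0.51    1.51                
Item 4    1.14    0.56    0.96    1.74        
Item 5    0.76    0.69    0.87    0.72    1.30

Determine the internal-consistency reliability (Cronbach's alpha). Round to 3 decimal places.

Σσᵢ² = 1.66 + 0.90 + 1.51 + 1.74 + 1.30 = 7.11
Sum of off-diagonal covariances = 6.65
Var(T) = 7.11 + 2 × 6.65 = 20.41
α = (k/(k−1))·(1 − Σσᵢ²/Var(T)) = (5/4)·(1 − 7.11/20.41) = 0.815

α = 0.815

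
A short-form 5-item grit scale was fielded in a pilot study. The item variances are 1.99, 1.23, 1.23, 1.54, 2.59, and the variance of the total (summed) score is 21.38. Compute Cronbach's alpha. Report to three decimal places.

Σσ²ᵢ = 1.99 + 1.23 + 1.23 + 1.54 + 2.59 = 8.58
α = (k/(k−1))·(1 − Σσ²ᵢ/σ²_total) = (5/4)·(1 − 8.58/21.38) = 0.748

Cronbach's alpha = 0.748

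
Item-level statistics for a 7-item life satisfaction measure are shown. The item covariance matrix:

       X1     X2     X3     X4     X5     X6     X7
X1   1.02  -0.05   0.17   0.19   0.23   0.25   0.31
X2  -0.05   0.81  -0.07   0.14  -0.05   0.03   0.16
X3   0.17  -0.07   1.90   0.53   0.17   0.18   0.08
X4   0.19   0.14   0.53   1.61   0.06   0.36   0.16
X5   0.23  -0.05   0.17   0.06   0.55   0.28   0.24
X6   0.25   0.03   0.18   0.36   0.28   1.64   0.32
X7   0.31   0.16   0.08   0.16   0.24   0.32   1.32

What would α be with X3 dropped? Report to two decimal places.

Remaining items: X1, X2, X4, X5, X6, X7 (k = 6).
ΣVar(i) = 1.02 + 0.81 + 1.61 + 0.55 + 1.64 + 1.32 = 6.95
σ²_T = 6.95 + 2 × 2.63 = 12.21
α (item deleted) = (6/5)·(1 − 6.95/12.21) = 0.52

α = 0.52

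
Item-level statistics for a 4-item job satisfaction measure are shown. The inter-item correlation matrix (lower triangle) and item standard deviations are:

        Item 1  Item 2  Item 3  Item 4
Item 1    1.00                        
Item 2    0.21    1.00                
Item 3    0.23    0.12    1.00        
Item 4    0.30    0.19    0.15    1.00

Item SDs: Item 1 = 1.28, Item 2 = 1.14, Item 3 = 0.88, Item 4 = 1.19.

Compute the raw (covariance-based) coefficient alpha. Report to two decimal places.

α = 0.50

Σσ²ᵢ = 1.28² + 1.14² + 0.88² + 1.19² = 5.1285
Covariances σ_ij = r_ij · s_i · s_j:
  σ(Item 1,Item 2) = 0.21 × 1.28 × 1.14 = 0.3064
  σ(Item 1,Item 3) = 0.23 × 1.28 × 0.88 = 0.2591
  σ(Item 1,Item 4) = 0.30 × 1.28 × 1.19 = 0.4570
  σ(Item 2,Item 3) = 0.12 × 1.14 × 0.88 = 0.1204
  σ(Item 2,Item 4) = 0.19 × 1.14 × 1.19 = 0.2578
  σ(Item 3,Item 4) = 0.15 × 0.88 × 1.19 = 0.1571
σ²_T = Σσ²ᵢ + 2·Σσ_ij = 5.1285 + 2 × 1.5578 = 8.2441
α = (4/3)·(1 − 5.1285/8.2441) = 0.50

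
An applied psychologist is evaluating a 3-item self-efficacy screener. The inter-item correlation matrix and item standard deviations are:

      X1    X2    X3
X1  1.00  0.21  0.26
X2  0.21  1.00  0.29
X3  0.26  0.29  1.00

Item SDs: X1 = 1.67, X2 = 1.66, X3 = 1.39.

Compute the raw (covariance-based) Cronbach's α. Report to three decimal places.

Σσ²ᵢ = 1.67² + 1.66² + 1.39² = 7.4766
Covariances σ_ij = r_ij · s_i · s_j:
  σ(X1,X2) = 0.21 × 1.67 × 1.66 = 0.5822
  σ(X1,X3) = 0.26 × 1.67 × 1.39 = 0.6035
  σ(X2,X3) = 0.29 × 1.66 × 1.39 = 0.6691
σ²_T = Σσ²ᵢ + 2·Σσ_ij = 7.4766 + 2 × 1.8548 = 11.1862
α = (3/2)·(1 − 7.4766/11.1862) = 0.497

α = 0.497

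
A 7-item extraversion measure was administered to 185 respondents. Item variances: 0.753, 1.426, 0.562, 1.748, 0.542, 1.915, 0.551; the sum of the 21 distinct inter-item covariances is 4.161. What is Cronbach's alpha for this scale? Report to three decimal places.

α = 0.614

Σσᵢ² = 0.753 + 1.426 + 0.562 + 1.748 + 0.542 + 1.915 + 0.551 = 7.497
Sum of distinct covariances = 4.161
σ²_T = Σσᵢ² + 2·Σcov = 7.497 + 2 × 4.161 = 15.819
α = (7/6)·(1 − 7.497/15.819) = 0.614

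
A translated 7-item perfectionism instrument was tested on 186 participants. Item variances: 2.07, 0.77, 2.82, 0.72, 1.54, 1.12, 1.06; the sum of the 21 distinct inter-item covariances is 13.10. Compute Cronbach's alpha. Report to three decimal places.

Cronbach's alpha = 0.842

Σσᵢ² = 2.07 + 0.77 + 2.82 + 0.72 + 1.54 + 1.12 + 1.06 = 10.10
Sum of distinct covariances = 13.10
Var(T) = Σσᵢ² + 2·Σcov = 10.10 + 2 × 13.10 = 36.30
α = (7/6)·(1 − 10.10/36.30) = 0.842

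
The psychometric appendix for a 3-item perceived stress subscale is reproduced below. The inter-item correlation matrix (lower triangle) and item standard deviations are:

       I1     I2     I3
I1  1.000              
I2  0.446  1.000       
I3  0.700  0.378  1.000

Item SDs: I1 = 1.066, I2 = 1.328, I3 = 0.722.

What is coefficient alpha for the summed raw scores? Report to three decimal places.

α = 0.709

Σσ²ᵢ = 1.066² + 1.328² + 0.722² = 3.4212
Covariances σ_ij = r_ij · s_i · s_j:
  σ(I1,I2) = 0.446 × 1.066 × 1.328 = 0.6314
  σ(I1,I3) = 0.700 × 1.066 × 0.722 = 0.5388
  σ(I2,I3) = 0.378 × 1.328 × 0.722 = 0.3624
σ²_T = Σσ²ᵢ + 2·Σσ_ij = 3.4212 + 2 × 1.5326 = 6.4864
α = (3/2)·(1 − 3.4212/6.4864) = 0.709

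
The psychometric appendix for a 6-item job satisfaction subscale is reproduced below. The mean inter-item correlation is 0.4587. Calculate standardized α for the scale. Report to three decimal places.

α = 0.836

Standardized α = k·r̄ / (1 + (k−1)·r̄) = 6 × 0.4587 / (1 + 5 × 0.4587)
  = 2.7522 / 3.2935 = 0.836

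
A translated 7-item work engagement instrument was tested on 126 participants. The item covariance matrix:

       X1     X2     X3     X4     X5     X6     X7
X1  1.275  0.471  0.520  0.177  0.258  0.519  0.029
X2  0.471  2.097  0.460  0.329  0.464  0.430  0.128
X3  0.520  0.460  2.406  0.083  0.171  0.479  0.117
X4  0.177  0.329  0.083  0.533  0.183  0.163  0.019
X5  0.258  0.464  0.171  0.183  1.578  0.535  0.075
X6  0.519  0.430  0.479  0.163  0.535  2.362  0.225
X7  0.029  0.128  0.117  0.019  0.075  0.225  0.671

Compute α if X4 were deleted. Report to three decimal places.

Remaining items: X1, X2, X3, X5, X6, X7 (k = 6).
Σσ²ᵢ = 1.275 + 2.097 + 2.406 + 1.578 + 2.362 + 0.671 = 10.389
σ²_total = 10.389 + 2 × 4.881 = 20.151
α (item deleted) = (6/5)·(1 − 10.389/20.151) = 0.581

α = 0.581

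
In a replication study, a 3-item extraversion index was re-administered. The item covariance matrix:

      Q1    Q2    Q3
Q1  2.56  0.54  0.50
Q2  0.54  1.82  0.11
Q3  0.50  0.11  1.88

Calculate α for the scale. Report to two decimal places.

α = 0.40

ΣVar(i) = 2.56 + 1.82 + 1.88 = 6.26
Sum of the distinct covariances = 1.15
σ²_T = 6.26 + 2 × 1.15 = 8.56
α = (k/(k−1))·(1 − ΣVar(i)/σ²_T) = (3/2)·(1 − 6.26/8.56) = 0.40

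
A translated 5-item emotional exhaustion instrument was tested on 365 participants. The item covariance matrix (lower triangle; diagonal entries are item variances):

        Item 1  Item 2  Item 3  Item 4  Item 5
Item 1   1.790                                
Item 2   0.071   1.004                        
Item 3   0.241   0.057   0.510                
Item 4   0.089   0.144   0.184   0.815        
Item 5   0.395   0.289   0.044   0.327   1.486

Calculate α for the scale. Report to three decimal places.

ΣVar(i) = 1.790 + 1.004 + 0.510 + 0.815 + 1.486 = 5.605
Sum of off-diagonal covariances = 1.841
σ²_total = 5.605 + 2 × 1.841 = 9.287
α = (k/(k−1))·(1 − ΣVar(i)/σ²_total) = (5/4)·(1 − 5.605/9.287) = 0.496

α = 0.496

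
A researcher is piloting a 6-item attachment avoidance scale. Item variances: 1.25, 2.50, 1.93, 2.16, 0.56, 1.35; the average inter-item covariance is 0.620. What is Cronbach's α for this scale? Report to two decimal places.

sum of item variances = 1.25 + 2.50 + 1.93 + 2.16 + 0.56 + 1.35 = 9.75
Sum of the 15 distinct covariances = 15 × 0.620 = 9.300
σ²_total = sum of item variances + 2·Σcov = 9.75 + 2 × 9.300 = 28.350
α = (6/5)·(1 − 9.75/28.350) = 0.79

α = 0.79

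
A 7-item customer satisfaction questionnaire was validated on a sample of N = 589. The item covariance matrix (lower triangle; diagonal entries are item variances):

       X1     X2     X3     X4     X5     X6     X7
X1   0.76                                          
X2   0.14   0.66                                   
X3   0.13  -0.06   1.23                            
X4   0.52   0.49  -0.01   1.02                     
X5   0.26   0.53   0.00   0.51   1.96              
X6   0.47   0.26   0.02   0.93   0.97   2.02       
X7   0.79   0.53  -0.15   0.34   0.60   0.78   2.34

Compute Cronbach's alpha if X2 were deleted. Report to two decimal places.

Remaining items: X1, X3, X4, X5, X6, X7 (k = 6).
Σσᵢ² = 0.76 + 1.23 + 1.02 + 1.96 + 2.02 + 2.34 = 9.33
σ²_total = 9.33 + 2 × 6.16 = 21.65
α (item deleted) = (6/5)·(1 − 9.33/21.65) = 0.68

α = 0.68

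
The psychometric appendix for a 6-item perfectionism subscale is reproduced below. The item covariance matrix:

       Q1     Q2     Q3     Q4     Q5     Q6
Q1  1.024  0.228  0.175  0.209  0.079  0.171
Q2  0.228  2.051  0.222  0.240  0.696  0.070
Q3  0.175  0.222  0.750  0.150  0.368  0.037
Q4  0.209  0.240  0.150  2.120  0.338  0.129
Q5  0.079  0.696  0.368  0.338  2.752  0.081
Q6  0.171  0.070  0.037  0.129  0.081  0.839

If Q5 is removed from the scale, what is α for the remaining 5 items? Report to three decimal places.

α = 0.406

Remaining items: Q1, Q2, Q3, Q4, Q6 (k = 5).
Σσᵢ² = 1.024 + 2.051 + 0.750 + 2.120 + 0.839 = 6.784
σ²_total = 6.784 + 2 × 1.631 = 10.046
α (item deleted) = (5/4)·(1 − 6.784/10.046) = 0.406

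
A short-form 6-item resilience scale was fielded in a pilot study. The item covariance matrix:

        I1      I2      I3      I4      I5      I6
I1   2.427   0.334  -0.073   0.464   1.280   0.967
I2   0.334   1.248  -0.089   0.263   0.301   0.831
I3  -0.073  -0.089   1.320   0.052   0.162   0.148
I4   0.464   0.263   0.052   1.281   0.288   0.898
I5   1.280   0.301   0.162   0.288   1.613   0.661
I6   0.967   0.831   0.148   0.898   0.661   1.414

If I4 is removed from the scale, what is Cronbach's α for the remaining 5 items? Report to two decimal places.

Remaining items: I1, I2, I3, I5, I6 (k = 5).
Σσᵢ² = 2.427 + 1.248 + 1.320 + 1.613 + 1.414 = 8.022
total variance = 8.022 + 2 × 4.522 = 17.066
α (item deleted) = (5/4)·(1 − 8.022/17.066) = 0.66

α = 0.66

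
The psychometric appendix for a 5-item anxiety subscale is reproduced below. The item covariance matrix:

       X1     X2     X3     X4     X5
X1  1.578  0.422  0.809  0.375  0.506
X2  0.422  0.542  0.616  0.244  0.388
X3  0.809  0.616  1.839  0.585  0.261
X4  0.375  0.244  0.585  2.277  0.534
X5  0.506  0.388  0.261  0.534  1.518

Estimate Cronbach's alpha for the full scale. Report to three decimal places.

Cronbach's alpha = 0.688

ΣVar(i) = 1.578 + 0.542 + 1.839 + 2.277 + 1.518 = 7.754
Σ_{i<j} σ_ij = 4.740
total variance = 7.754 + 2 × 4.740 = 17.234
α = (k/(k−1))·(1 − ΣVar(i)/total variance) = (5/4)·(1 − 7.754/17.234) = 0.688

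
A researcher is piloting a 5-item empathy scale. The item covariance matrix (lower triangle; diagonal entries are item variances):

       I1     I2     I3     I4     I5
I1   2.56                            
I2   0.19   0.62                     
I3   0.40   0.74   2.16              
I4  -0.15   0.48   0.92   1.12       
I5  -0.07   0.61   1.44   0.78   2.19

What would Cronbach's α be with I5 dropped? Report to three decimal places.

Remaining items: I1, I2, I3, I4 (k = 4).
Σσ²ᵢ = 2.56 + 0.62 + 2.16 + 1.12 = 6.46
total variance = 6.46 + 2 × 2.58 = 11.62
α (item deleted) = (4/3)·(1 − 6.46/11.62) = 0.592

Cronbach's α = 0.592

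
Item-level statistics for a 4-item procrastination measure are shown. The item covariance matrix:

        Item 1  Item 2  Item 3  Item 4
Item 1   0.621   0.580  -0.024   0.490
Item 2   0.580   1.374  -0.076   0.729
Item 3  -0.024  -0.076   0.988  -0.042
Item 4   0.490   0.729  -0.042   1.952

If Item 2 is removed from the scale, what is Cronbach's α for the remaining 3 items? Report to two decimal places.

Cronbach's α = 0.29

Remaining items: Item 1, Item 3, Item 4 (k = 3).
sum of item variances = 0.621 + 0.988 + 1.952 = 3.561
Var(T) = 3.561 + 2 × 0.424 = 4.409
α (item deleted) = (3/2)·(1 − 3.561/4.409) = 0.29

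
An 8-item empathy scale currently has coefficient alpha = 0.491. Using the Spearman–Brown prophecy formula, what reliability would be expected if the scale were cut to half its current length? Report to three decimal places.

predicted reliability = 0.325

Length factor m = 1/2
α' = m·α / (1 − (1−m)·α)
   = 1/2 × 0.491 / (1 − (1 − 1/2) × 0.491)
   = 0.2455 / 0.7545 = 0.325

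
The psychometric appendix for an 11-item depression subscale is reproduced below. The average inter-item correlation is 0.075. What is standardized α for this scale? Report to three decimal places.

α = 0.471

Standardized α = k·r̄ / (1 + (k−1)·r̄) = 11 × 0.075 / (1 + 10 × 0.075)
  = 0.8250 / 1.7500 = 0.471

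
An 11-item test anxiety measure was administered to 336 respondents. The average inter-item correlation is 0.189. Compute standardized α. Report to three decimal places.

α = 0.719

Standardized α = k·r̄ / (1 + (k−1)·r̄) = 11 × 0.189 / (1 + 10 × 0.189)
  = 2.0790 / 2.8900 = 0.719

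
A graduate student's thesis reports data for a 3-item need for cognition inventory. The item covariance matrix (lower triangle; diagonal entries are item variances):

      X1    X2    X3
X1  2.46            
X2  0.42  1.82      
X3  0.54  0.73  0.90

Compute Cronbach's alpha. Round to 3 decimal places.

α = 0.592

ΣVar(i) = 2.46 + 1.82 + 0.90 = 5.18
Σ_{i<j} σ_ij = 1.69
σ²_T = 5.18 + 2 × 1.69 = 8.56
α = (k/(k−1))·(1 − ΣVar(i)/σ²_T) = (3/2)·(1 − 5.18/8.56) = 0.592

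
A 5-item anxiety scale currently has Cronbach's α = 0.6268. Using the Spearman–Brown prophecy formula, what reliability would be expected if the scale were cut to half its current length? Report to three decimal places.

Length factor m = 1/2
α' = m·α / (1 − (1−m)·α)
   = 1/2 × 0.6268 / (1 − (1 − 1/2) × 0.6268)
   = 0.3134 / 0.6866 = 0.456

predicted reliability = 0.456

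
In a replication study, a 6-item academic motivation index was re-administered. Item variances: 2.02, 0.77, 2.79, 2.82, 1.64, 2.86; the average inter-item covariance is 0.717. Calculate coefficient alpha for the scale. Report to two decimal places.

α = 0.75

Σσᵢ² = 2.02 + 0.77 + 2.79 + 2.82 + 1.64 + 2.86 = 12.90
Sum of the 15 distinct covariances = 15 × 0.717 = 10.755
Var(T) = Σσᵢ² + 2·Σcov = 12.90 + 2 × 10.755 = 34.410
α = (6/5)·(1 − 12.90/34.410) = 0.75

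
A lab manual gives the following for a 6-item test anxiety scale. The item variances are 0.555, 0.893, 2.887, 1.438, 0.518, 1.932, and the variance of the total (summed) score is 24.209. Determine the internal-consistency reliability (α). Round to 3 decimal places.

sum of item variances = 0.555 + 0.893 + 2.887 + 1.438 + 0.518 + 1.932 = 8.223
α = (k/(k−1))·(1 − sum of item variances/total variance) = (6/5)·(1 − 8.223/24.209) = 0.792

α = 0.792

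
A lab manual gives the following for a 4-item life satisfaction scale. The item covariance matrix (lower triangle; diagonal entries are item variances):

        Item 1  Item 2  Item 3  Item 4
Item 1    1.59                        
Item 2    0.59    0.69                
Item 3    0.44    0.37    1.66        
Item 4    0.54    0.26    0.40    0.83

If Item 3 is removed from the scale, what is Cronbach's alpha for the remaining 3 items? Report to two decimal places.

Cronbach's alpha = 0.71

Remaining items: Item 1, Item 2, Item 4 (k = 3).
Σσ²ᵢ = 1.59 + 0.69 + 0.83 = 3.11
σ²_total = 3.11 + 2 × 1.39 = 5.89
α (item deleted) = (3/2)·(1 − 3.11/5.89) = 0.71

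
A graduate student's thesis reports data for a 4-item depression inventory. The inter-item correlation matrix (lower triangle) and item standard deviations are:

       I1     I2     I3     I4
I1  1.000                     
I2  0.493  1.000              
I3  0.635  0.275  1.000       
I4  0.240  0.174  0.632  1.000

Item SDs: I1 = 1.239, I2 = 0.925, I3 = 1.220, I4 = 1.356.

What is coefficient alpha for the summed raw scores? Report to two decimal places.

Σσ²ᵢ = 1.239² + 0.925² + 1.220² + 1.356² = 5.7179
Covariances σ_ij = r_ij · s_i · s_j:
  σ(I1,I2) = 0.493 × 1.239 × 0.925 = 0.5650
  σ(I1,I3) = 0.635 × 1.239 × 1.220 = 0.9599
  σ(I1,I4) = 0.240 × 1.239 × 1.356 = 0.4032
  σ(I2,I3) = 0.275 × 0.925 × 1.220 = 0.3103
  σ(I2,I4) = 0.174 × 0.925 × 1.356 = 0.2182
  σ(I3,I4) = 0.632 × 1.220 × 1.356 = 1.0455
σ²_T = Σσ²ᵢ + 2·Σσ_ij = 5.7179 + 2 × 3.5021 = 12.7221
α = (4/3)·(1 − 5.7179/12.7221) = 0.73

α = 0.73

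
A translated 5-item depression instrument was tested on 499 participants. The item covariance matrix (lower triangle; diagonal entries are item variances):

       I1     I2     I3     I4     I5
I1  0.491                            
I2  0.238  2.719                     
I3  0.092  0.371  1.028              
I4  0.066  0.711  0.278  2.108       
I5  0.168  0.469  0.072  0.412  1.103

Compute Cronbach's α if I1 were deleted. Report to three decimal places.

Remaining items: I2, I3, I4, I5 (k = 4).
Σσᵢ² = 2.719 + 1.028 + 2.108 + 1.103 = 6.958
total variance = 6.958 + 2 × 2.313 = 11.584
α (item deleted) = (4/3)·(1 − 6.958/11.584) = 0.532

α = 0.532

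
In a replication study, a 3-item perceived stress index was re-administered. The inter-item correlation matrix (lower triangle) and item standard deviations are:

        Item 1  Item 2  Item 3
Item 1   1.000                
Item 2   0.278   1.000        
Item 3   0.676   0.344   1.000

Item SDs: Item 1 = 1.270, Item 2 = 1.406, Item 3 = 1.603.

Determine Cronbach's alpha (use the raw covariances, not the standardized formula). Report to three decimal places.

Cronbach's alpha = 0.693

Σσ²ᵢ = 1.270² + 1.406² + 1.603² = 6.1593
Covariances σ_ij = r_ij · s_i · s_j:
  σ(Item 1,Item 2) = 0.278 × 1.270 × 1.406 = 0.4964
  σ(Item 1,Item 3) = 0.676 × 1.270 × 1.603 = 1.3762
  σ(Item 2,Item 3) = 0.344 × 1.406 × 1.603 = 0.7753
σ²_T = Σσ²ᵢ + 2·Σσ_ij = 6.1593 + 2 × 2.6479 = 11.4551
α = (3/2)·(1 − 6.1593/11.4551) = 0.693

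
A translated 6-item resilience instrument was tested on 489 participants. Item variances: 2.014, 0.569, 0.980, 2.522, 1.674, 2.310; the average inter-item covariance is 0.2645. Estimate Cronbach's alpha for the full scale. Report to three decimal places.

Cronbach's alpha = 0.529

Σσᵢ² = 2.014 + 0.569 + 0.980 + 2.522 + 1.674 + 2.310 = 10.069
Sum of the 15 distinct covariances = 15 × 0.2645 = 3.9675
Var(T) = Σσᵢ² + 2·Σcov = 10.069 + 2 × 3.9675 = 18.0040
α = (6/5)·(1 − 10.069/18.0040) = 0.529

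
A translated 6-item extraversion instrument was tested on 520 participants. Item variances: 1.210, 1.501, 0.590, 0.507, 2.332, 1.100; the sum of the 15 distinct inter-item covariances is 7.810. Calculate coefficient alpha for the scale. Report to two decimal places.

Σσ²ᵢ = 1.210 + 1.501 + 0.590 + 0.507 + 2.332 + 1.100 = 7.240
Sum of distinct covariances = 7.810
σ²_total = Σσ²ᵢ + 2·Σcov = 7.240 + 2 × 7.810 = 22.860
α = (6/5)·(1 − 7.240/22.860) = 0.82

coefficient alpha = 0.82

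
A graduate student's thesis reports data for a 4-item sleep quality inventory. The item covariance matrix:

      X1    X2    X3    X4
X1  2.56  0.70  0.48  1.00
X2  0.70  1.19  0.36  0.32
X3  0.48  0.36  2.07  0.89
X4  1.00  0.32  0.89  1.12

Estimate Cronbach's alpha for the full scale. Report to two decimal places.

α = 0.69

Σσᵢ² = 2.56 + 1.19 + 2.07 + 1.12 = 6.94
Sum of the distinct covariances = 3.75
σ²_total = 6.94 + 2 × 3.75 = 14.44
α = (k/(k−1))·(1 − Σσᵢ²/σ²_total) = (4/3)·(1 − 6.94/14.44) = 0.69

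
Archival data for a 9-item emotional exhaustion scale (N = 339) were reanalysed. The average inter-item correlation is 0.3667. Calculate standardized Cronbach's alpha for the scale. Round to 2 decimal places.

Standardized α = k·r̄ / (1 + (k−1)·r̄) = 9 × 0.3667 / (1 + 8 × 0.3667)
  = 3.3003 / 3.9336 = 0.84

standardized Cronbach's alpha = 0.84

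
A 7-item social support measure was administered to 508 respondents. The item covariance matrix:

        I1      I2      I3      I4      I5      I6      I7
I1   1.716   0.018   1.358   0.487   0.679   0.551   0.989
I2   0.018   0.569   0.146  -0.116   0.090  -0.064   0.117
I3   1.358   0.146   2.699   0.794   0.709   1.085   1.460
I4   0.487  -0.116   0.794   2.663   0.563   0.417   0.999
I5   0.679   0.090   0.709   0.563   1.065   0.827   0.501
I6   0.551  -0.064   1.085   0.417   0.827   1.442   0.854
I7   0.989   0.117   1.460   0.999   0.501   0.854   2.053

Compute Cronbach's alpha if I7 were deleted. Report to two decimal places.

Remaining items: I1, I2, I3, I4, I5, I6 (k = 6).
Σσ²ᵢ = 1.716 + 0.569 + 2.699 + 2.663 + 1.065 + 1.442 = 10.154
Var(T) = 10.154 + 2 × 7.544 = 25.242
α (item deleted) = (6/5)·(1 − 10.154/25.242) = 0.72

α = 0.72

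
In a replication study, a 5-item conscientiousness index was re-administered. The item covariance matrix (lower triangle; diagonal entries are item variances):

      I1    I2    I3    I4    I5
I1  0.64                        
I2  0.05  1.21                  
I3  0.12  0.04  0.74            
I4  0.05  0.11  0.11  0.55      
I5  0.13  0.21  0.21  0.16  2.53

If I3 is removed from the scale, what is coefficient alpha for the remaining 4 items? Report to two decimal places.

Remaining items: I1, I2, I4, I5 (k = 4).
Σσ²ᵢ = 0.64 + 1.21 + 0.55 + 2.53 = 4.93
σ²_T = 4.93 + 2 × 0.71 = 6.35
α (item deleted) = (4/3)·(1 − 4.93/6.35) = 0.30

α = 0.30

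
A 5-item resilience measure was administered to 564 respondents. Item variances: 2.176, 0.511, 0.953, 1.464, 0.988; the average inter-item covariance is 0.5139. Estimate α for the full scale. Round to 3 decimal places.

α = 0.785

ΣVar(i) = 2.176 + 0.511 + 0.953 + 1.464 + 0.988 = 6.092
Sum of the 10 distinct covariances = 10 × 0.5139 = 5.1390
Var(T) = ΣVar(i) + 2·Σcov = 6.092 + 2 × 5.1390 = 16.3700
α = (5/4)·(1 − 6.092/16.3700) = 0.785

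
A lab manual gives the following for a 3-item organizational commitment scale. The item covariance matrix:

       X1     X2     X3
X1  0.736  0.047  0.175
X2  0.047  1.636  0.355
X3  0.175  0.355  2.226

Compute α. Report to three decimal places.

α = 0.301

Σσᵢ² = 0.736 + 1.636 + 2.226 = 4.598
Σ_{i<j} σ_ij = 0.577
σ²_T = 4.598 + 2 × 0.577 = 5.752
α = (k/(k−1))·(1 − Σσᵢ²/σ²_T) = (3/2)·(1 − 4.598/5.752) = 0.301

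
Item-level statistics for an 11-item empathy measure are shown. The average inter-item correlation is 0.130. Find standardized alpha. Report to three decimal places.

Standardized α = k·r̄ / (1 + (k−1)·r̄) = 11 × 0.130 / (1 + 10 × 0.130)
  = 1.4300 / 2.3000 = 0.622

α = 0.622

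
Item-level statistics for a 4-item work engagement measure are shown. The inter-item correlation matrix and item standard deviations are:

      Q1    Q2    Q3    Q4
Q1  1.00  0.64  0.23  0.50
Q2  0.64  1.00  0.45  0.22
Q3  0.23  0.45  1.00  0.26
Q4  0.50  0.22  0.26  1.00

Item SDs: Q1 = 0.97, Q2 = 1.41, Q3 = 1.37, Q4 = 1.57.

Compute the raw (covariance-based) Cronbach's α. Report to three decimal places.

α = 0.686

Σσ²ᵢ = 0.97² + 1.41² + 1.37² + 1.57² = 7.2708
Covariances σ_ij = r_ij · s_i · s_j:
  σ(Q1,Q2) = 0.64 × 0.97 × 1.41 = 0.8753
  σ(Q1,Q3) = 0.23 × 0.97 × 1.37 = 0.3056
  σ(Q1,Q4) = 0.50 × 0.97 × 1.57 = 0.7614
  σ(Q2,Q3) = 0.45 × 1.41 × 1.37 = 0.8693
  σ(Q2,Q4) = 0.22 × 1.41 × 1.57 = 0.4870
  σ(Q3,Q4) = 0.26 × 1.37 × 1.57 = 0.5592
σ²_T = Σσ²ᵢ + 2·Σσ_ij = 7.2708 + 2 × 3.8578 = 14.9864
α = (4/3)·(1 − 7.2708/14.9864) = 0.686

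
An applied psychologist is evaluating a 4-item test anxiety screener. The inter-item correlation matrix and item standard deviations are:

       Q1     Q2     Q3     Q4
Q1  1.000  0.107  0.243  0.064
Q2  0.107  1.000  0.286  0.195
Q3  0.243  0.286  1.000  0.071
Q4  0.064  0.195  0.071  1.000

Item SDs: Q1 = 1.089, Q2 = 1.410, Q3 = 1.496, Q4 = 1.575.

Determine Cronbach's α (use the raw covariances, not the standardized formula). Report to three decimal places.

Σσ²ᵢ = 1.089² + 1.410² + 1.496² + 1.575² = 7.8927
Covariances σ_ij = r_ij · s_i · s_j:
  σ(Q1,Q2) = 0.107 × 1.089 × 1.410 = 0.1643
  σ(Q1,Q3) = 0.243 × 1.089 × 1.496 = 0.3959
  σ(Q1,Q4) = 0.064 × 1.089 × 1.575 = 0.1098
  σ(Q2,Q3) = 0.286 × 1.410 × 1.496 = 0.6033
  σ(Q2,Q4) = 0.195 × 1.410 × 1.575 = 0.4330
  σ(Q3,Q4) = 0.071 × 1.496 × 1.575 = 0.1673
σ²_T = Σσ²ᵢ + 2·Σσ_ij = 7.8927 + 2 × 1.8736 = 11.6399
α = (4/3)·(1 − 7.8927/11.6399) = 0.429

α = 0.429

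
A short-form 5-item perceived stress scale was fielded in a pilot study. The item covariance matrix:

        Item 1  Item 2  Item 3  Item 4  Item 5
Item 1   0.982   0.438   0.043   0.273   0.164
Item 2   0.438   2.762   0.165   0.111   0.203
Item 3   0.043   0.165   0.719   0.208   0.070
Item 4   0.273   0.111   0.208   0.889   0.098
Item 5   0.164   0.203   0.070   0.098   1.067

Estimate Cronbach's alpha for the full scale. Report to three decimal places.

Cronbach's alpha = 0.445

ΣVar(i) = 0.982 + 2.762 + 0.719 + 0.889 + 1.067 = 6.419
Σ_{i<j} σ_ij = 1.773
Var(T) = 6.419 + 2 × 1.773 = 9.965
α = (k/(k−1))·(1 − ΣVar(i)/Var(T)) = (5/4)·(1 − 6.419/9.965) = 0.445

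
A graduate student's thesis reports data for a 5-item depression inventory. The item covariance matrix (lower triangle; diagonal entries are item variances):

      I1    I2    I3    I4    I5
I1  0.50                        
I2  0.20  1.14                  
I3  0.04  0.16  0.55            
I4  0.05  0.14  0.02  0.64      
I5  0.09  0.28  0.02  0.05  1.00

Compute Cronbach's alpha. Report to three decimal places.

α = 0.443

ΣVar(i) = 0.50 + 1.14 + 0.55 + 0.64 + 1.00 = 3.83
Σ_{i<j} σ_ij = 1.05
total variance = 3.83 + 2 × 1.05 = 5.93
α = (k/(k−1))·(1 − ΣVar(i)/total variance) = (5/4)·(1 − 3.83/5.93) = 0.443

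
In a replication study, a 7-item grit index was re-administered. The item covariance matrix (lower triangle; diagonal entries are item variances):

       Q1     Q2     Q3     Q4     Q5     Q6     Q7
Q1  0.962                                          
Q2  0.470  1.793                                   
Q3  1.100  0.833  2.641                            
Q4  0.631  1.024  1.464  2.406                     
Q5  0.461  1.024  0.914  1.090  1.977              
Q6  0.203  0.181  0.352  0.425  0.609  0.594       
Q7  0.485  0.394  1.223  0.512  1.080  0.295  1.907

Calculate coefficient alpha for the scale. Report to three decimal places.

Σσ²ᵢ = 0.962 + 1.793 + 2.641 + 2.406 + 1.977 + 0.594 + 1.907 = 12.280
Σ_{i<j} σ_ij = 14.770
Var(T) = 12.280 + 2 × 14.770 = 41.820
α = (k/(k−1))·(1 − Σσ²ᵢ/Var(T)) = (7/6)·(1 − 12.280/41.820) = 0.824

α = 0.824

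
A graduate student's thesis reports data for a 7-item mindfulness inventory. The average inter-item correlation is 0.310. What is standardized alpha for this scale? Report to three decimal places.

α = 0.759

Standardized α = k·r̄ / (1 + (k−1)·r̄) = 7 × 0.310 / (1 + 6 × 0.310)
  = 2.1700 / 2.8600 = 0.759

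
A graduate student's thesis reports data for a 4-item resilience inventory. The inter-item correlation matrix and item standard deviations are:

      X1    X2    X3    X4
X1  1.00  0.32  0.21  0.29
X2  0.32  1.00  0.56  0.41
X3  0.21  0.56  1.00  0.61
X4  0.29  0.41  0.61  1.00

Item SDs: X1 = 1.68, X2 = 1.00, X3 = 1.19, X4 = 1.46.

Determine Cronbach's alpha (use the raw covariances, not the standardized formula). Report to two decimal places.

Cronbach's alpha = 0.69

Σσ²ᵢ = 1.68² + 1.00² + 1.19² + 1.46² = 7.3701
Covariances σ_ij = r_ij · s_i · s_j:
  σ(X1,X2) = 0.32 × 1.68 × 1.00 = 0.5376
  σ(X1,X3) = 0.21 × 1.68 × 1.19 = 0.4198
  σ(X1,X4) = 0.29 × 1.68 × 1.46 = 0.7113
  σ(X2,X3) = 0.56 × 1.00 × 1.19 = 0.6664
  σ(X2,X4) = 0.41 × 1.00 × 1.46 = 0.5986
  σ(X3,X4) = 0.61 × 1.19 × 1.46 = 1.0598
σ²_T = Σσ²ᵢ + 2·Σσ_ij = 7.3701 + 2 × 3.9935 = 15.3571
α = (4/3)·(1 − 7.3701/15.3571) = 0.69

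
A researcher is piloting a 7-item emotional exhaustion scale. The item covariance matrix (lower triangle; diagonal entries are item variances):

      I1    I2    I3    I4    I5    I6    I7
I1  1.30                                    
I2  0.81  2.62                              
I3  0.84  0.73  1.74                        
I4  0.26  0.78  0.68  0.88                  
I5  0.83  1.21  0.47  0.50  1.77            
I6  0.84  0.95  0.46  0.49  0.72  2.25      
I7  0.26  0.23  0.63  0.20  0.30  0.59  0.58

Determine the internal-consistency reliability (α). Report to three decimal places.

α = 0.813

sum of item variances = 1.30 + 2.62 + 1.74 + 0.88 + 1.77 + 2.25 + 0.58 = 11.14
Sum of the distinct covariances = 12.78
total variance = 11.14 + 2 × 12.78 = 36.70
α = (k/(k−1))·(1 − sum of item variances/total variance) = (7/6)·(1 − 11.14/36.70) = 0.813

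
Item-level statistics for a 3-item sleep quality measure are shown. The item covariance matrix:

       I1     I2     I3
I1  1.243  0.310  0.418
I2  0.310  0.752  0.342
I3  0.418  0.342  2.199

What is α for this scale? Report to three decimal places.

Σσ²ᵢ = 1.243 + 0.752 + 2.199 = 4.194
Sum of the distinct covariances = 1.070
Var(T) = 4.194 + 2 × 1.070 = 6.334
α = (k/(k−1))·(1 − Σσ²ᵢ/Var(T)) = (3/2)·(1 − 4.194/6.334) = 0.507

α = 0.507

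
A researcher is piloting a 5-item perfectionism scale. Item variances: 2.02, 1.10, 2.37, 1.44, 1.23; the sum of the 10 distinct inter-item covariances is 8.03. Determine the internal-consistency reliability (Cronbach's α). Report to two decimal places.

α = 0.83

Σσ²ᵢ = 2.02 + 1.10 + 2.37 + 1.44 + 1.23 = 8.16
Sum of distinct covariances = 8.03
Var(T) = Σσ²ᵢ + 2·Σcov = 8.16 + 2 × 8.03 = 24.22
α = (5/4)·(1 − 8.16/24.22) = 0.83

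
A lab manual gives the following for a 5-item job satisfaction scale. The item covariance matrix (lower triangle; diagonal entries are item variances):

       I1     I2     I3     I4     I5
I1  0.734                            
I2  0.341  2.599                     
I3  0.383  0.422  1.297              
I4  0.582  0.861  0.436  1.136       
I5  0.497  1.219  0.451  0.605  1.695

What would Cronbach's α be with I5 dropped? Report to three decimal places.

Cronbach's α = 0.683

Remaining items: I1, I2, I3, I4 (k = 4).
sum of item variances = 0.734 + 2.599 + 1.297 + 1.136 = 5.766
total variance = 5.766 + 2 × 3.025 = 11.816
α (item deleted) = (4/3)·(1 − 5.766/11.816) = 0.683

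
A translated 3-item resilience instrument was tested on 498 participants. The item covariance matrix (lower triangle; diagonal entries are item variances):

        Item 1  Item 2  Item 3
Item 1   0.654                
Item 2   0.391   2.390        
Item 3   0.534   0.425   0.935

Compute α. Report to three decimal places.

ΣVar(i) = 0.654 + 2.390 + 0.935 = 3.979
Sum of off-diagonal covariances = 1.350
total variance = 3.979 + 2 × 1.350 = 6.679
α = (k/(k−1))·(1 − ΣVar(i)/total variance) = (3/2)·(1 − 3.979/6.679) = 0.606

α = 0.606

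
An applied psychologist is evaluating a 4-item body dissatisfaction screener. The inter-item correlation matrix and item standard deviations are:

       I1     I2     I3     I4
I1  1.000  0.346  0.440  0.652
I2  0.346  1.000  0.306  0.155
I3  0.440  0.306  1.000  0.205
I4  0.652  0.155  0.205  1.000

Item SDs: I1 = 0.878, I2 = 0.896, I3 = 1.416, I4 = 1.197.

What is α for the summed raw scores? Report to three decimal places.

Σσ²ᵢ = 0.878² + 0.896² + 1.416² + 1.197² = 5.0116
Covariances σ_ij = r_ij · s_i · s_j:
  σ(I1,I2) = 0.346 × 0.878 × 0.896 = 0.2722
  σ(I1,I3) = 0.440 × 0.878 × 1.416 = 0.5470
  σ(I1,I4) = 0.652 × 0.878 × 1.197 = 0.6852
  σ(I2,I3) = 0.306 × 0.896 × 1.416 = 0.3882
  σ(I2,I4) = 0.155 × 0.896 × 1.197 = 0.1662
  σ(I3,I4) = 0.205 × 1.416 × 1.197 = 0.3475
σ²_T = Σσ²ᵢ + 2·Σσ_ij = 5.0116 + 2 × 2.4063 = 9.8242
α = (4/3)·(1 − 5.0116/9.8242) = 0.653

α = 0.653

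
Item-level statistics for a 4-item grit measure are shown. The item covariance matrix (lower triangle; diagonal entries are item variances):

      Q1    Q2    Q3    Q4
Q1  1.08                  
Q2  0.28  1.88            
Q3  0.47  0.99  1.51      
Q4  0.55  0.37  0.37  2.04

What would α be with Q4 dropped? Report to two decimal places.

α = 0.66

Remaining items: Q1, Q2, Q3 (k = 3).
sum of item variances = 1.08 + 1.88 + 1.51 = 4.47
total variance = 4.47 + 2 × 1.74 = 7.95
α (item deleted) = (3/2)·(1 − 4.47/7.95) = 0.66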